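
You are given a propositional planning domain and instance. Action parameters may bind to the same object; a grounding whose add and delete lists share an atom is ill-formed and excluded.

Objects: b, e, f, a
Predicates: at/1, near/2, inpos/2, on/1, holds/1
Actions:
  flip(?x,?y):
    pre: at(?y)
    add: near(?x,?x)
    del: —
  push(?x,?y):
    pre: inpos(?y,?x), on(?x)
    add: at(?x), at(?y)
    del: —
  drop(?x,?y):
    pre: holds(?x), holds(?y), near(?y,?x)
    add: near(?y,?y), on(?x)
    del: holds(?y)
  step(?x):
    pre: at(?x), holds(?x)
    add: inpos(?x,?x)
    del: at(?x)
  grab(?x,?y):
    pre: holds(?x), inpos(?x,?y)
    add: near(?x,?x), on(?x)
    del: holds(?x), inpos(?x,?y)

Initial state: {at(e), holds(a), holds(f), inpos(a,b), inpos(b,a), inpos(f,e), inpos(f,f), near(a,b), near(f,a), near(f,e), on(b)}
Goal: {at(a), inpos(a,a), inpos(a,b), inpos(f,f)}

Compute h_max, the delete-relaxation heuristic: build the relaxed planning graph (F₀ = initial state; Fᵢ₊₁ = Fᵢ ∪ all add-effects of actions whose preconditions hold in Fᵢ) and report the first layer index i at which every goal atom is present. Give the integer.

F0 = init (11 atoms)
F1 = F0 ∪ {at(a), at(b), near(a,a), near(b,b), near(e,e), near(f,f), on(a), on(f)}  (19 atoms)
F2 = F1 ∪ {at(f), inpos(a,a)}  (21 atoms)
goal ⊆ F2  ⇒  h_max = 2

2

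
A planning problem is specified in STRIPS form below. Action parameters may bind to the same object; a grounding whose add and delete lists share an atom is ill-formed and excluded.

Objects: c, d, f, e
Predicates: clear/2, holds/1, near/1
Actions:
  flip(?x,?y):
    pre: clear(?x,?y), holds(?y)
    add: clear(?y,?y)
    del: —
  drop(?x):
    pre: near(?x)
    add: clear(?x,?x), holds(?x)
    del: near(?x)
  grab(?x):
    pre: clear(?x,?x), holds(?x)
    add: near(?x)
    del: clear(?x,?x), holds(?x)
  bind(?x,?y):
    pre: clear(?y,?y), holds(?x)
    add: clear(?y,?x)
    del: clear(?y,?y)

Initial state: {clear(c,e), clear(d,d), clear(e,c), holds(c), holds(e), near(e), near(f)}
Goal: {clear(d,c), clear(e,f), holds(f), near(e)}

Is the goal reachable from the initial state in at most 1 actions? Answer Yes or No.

1. flip(c,e)  →  {clear(c,e), clear(d,d), clear(e,c), clear(e,e), holds(c), holds(e), near(e), near(f)}
2. drop(f)  →  {clear(c,e), clear(d,d), clear(e,c), clear(e,e), clear(f,f), holds(c), holds(e), holds(f), near(e)}
3. bind(c,d)  →  {clear(c,e), clear(d,c), clear(e,c), clear(e,e), clear(f,f), holds(c), holds(e), holds(f), near(e)}
4. bind(f,e)  →  {clear(c,e), clear(d,c), clear(e,c), clear(e,f), clear(f,f), holds(c), holds(e), holds(f), near(e)}
optimal plan length = 4; 4 > 1

No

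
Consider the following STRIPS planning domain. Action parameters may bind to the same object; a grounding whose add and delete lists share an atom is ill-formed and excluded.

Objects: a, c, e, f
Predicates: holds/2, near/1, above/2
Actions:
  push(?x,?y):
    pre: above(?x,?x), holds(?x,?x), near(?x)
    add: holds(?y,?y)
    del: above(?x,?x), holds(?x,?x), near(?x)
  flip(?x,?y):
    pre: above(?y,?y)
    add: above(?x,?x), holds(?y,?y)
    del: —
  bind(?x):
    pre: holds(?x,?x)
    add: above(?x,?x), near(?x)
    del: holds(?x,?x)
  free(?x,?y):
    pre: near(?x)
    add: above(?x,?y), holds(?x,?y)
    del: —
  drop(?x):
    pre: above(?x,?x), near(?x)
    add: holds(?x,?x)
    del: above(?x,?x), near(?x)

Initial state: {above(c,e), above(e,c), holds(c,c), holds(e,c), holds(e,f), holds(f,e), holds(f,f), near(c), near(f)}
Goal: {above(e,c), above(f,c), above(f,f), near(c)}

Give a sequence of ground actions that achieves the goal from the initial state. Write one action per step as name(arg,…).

bind(f); free(f,c)

1. bind(f)  →  {above(c,e), above(e,c), above(f,f), holds(c,c), holds(e,c), holds(e,f), holds(f,e), near(c), near(f)}
2. free(f,c)  →  {above(c,e), above(e,c), above(f,c), above(f,f), holds(c,c), holds(e,c), holds(e,f), holds(f,c), holds(f,e), near(c), near(f)}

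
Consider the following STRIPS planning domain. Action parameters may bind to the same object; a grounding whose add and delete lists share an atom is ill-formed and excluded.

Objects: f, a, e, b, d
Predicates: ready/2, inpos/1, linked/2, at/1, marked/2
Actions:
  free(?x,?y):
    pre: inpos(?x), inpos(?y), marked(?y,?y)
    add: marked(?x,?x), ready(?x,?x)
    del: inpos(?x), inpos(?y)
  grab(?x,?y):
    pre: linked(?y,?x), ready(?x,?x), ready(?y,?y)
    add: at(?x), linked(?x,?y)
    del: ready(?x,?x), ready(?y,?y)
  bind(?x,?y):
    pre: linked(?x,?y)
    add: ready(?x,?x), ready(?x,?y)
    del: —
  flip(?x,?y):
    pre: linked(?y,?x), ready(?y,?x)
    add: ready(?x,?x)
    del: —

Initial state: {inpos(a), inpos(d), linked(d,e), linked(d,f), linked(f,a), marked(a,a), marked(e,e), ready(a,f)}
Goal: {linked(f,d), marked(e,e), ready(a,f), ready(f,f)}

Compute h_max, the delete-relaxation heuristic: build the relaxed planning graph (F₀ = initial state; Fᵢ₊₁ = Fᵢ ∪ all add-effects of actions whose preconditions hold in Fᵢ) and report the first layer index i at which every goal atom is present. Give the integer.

2

F0 = init (8 atoms)
F1 = F0 ∪ {marked(d,d), ready(a,a), ready(d,d), ready(d,e), ready(d,f), ready(f,a), ready(f,f)}  (15 atoms)
F2 = F1 ∪ {at(a), at(f), linked(a,f), linked(f,d), ready(e,e)}  (20 atoms)
goal ⊆ F2  ⇒  h_max = 2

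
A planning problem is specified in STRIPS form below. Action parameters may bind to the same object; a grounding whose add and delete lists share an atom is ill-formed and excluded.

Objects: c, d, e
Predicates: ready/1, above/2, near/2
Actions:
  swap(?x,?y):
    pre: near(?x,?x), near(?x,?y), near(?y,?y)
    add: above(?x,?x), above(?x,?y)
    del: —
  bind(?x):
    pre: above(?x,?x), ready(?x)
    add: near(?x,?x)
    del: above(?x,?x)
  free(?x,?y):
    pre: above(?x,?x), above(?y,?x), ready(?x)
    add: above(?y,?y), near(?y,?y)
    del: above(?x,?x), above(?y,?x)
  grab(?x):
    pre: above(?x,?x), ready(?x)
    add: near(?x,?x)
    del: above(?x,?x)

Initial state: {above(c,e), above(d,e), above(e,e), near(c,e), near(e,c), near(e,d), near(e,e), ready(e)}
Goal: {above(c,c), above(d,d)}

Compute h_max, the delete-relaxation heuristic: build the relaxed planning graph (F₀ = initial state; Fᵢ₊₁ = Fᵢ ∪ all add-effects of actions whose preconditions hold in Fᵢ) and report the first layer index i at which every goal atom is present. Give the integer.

F0 = init (8 atoms)
F1 = F0 ∪ {above(c,c), above(d,d), near(c,c), near(d,d)}  (12 atoms)
goal ⊆ F1  ⇒  h_max = 1

1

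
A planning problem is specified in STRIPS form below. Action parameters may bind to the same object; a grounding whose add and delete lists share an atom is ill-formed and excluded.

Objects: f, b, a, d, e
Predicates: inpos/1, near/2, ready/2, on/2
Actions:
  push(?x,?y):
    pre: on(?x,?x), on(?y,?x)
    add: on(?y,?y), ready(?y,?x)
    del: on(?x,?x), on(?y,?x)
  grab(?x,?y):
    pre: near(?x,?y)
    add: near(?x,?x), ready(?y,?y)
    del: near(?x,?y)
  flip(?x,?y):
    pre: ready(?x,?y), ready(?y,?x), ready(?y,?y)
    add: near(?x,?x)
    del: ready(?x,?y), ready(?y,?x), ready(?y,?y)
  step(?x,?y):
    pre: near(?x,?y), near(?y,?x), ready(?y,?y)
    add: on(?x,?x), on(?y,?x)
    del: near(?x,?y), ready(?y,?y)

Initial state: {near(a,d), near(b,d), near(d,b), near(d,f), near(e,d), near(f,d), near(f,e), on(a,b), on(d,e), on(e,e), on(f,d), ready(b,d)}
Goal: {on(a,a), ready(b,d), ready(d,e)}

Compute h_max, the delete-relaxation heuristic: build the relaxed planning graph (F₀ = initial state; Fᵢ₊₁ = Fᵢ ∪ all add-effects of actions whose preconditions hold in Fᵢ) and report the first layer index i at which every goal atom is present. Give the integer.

F0 = init (12 atoms)
F1 = F0 ∪ {near(a,a), near(b,b), near(d,d), near(e,e), near(f,f), on(d,d), ready(b,b), ready(d,d), ready(d,e), ready(e,e), ready(f,f)}  (23 atoms)
F2 = F1 ∪ {on(b,b), on(b,d), on(d,b), on(d,f), on(f,f), ready(f,d)}  (29 atoms)
F3 = F2 ∪ {on(a,a), ready(a,b), ready(d,b), ready(d,f)}  (33 atoms)
goal ⊆ F3  ⇒  h_max = 3

3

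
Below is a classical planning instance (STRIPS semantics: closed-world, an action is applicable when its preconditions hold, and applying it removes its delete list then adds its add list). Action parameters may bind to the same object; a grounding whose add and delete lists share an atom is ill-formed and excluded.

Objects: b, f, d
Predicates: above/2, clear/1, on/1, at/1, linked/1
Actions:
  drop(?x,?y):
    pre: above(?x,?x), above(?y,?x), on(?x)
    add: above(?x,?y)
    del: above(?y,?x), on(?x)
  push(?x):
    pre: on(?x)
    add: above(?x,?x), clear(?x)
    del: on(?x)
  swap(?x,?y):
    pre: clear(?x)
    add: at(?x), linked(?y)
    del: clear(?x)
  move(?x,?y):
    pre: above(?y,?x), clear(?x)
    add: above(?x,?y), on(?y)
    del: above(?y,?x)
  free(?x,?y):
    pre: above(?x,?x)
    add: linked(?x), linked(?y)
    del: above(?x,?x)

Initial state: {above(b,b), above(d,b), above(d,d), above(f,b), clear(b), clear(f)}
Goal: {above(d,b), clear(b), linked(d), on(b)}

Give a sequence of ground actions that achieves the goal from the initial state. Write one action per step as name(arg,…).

move(b,f); move(f,b); swap(f,d)

1. move(b,f)  →  {above(b,b), above(b,f), above(d,b), above(d,d), clear(b), clear(f), on(f)}
2. move(f,b)  →  {above(b,b), above(d,b), above(d,d), above(f,b), clear(b), clear(f), on(b), on(f)}
3. swap(f,d)  →  {above(b,b), above(d,b), above(d,d), above(f,b), at(f), clear(b), linked(d), on(b), on(f)}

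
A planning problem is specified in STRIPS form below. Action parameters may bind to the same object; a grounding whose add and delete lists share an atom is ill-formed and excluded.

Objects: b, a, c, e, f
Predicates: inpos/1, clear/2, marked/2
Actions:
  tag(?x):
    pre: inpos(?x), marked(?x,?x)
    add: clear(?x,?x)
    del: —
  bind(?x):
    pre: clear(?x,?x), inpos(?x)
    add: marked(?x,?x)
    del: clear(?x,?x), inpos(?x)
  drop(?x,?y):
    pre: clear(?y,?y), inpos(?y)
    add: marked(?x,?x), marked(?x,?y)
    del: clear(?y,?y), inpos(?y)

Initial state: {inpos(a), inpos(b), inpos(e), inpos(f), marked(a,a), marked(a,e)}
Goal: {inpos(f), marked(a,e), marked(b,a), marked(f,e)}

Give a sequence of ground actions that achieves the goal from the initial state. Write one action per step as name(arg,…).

tag(a); drop(b,a); tag(b); drop(e,b); tag(e); drop(f,e)

1. tag(a)  →  {clear(a,a), inpos(a), inpos(b), inpos(e), inpos(f), marked(a,a), marked(a,e)}
2. drop(b,a)  →  {inpos(b), inpos(e), inpos(f), marked(a,a), marked(a,e), marked(b,a), marked(b,b)}
3. tag(b)  →  {clear(b,b), inpos(b), inpos(e), inpos(f), marked(a,a), marked(a,e), marked(b,a), marked(b,b)}
4. drop(e,b)  →  {inpos(e), inpos(f), marked(a,a), marked(a,e), marked(b,a), marked(b,b), marked(e,b), marked(e,e)}
5. tag(e)  →  {clear(e,e), inpos(e), inpos(f), marked(a,a), marked(a,e), marked(b,a), marked(b,b), marked(e,b), marked(e,e)}
6. drop(f,e)  →  {inpos(f), marked(a,a), marked(a,e), marked(b,a), marked(b,b), marked(e,b), marked(e,e), marked(f,e), marked(f,f)}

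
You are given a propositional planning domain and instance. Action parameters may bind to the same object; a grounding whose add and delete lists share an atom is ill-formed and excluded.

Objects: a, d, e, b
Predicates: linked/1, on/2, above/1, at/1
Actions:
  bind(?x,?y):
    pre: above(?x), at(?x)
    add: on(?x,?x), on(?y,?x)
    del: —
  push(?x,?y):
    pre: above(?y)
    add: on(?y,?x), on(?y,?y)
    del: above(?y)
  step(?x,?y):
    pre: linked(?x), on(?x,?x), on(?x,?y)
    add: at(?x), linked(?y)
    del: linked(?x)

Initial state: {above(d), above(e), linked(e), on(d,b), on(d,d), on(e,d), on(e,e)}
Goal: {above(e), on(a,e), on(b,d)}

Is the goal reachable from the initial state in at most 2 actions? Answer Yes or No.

No

1. step(e,d)  →  {above(d), above(e), at(e), linked(d), on(d,b), on(d,d), on(e,d), on(e,e)}
2. bind(e,a)  →  {above(d), above(e), at(e), linked(d), on(a,e), on(d,b), on(d,d), on(e,d), on(e,e)}
3. step(d,b)  →  {above(d), above(e), at(d), at(e), linked(b), on(a,e), on(d,b), on(d,d), on(e,d), on(e,e)}
4. bind(d,b)  →  {above(d), above(e), at(d), at(e), linked(b), on(a,e), on(b,d), on(d,b), on(d,d), on(e,d), on(e,e)}
optimal plan length = 4; 4 > 2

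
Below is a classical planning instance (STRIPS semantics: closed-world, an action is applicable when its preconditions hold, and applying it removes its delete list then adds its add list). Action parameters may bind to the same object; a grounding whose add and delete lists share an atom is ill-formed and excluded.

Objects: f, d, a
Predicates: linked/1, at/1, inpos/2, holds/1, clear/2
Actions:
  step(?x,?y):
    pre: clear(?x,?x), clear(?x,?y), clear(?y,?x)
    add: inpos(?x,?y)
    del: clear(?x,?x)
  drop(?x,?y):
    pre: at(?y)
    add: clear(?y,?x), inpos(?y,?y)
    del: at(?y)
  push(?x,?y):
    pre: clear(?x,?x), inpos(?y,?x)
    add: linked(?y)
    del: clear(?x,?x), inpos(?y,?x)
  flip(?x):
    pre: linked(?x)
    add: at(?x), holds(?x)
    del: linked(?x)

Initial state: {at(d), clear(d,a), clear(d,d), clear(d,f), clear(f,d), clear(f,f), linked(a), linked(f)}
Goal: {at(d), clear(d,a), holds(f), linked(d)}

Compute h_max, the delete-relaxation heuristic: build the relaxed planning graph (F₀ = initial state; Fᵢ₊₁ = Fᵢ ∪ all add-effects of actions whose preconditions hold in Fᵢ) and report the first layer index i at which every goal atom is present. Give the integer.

2

F0 = init (8 atoms)
F1 = F0 ∪ {at(a), at(f), holds(a), holds(f), inpos(d,d), inpos(d,f), inpos(f,d), inpos(f,f)}  (16 atoms)
F2 = F1 ∪ {clear(a,a), clear(a,d), clear(a,f), clear(f,a), inpos(a,a), linked(d)}  (22 atoms)
goal ⊆ F2  ⇒  h_max = 2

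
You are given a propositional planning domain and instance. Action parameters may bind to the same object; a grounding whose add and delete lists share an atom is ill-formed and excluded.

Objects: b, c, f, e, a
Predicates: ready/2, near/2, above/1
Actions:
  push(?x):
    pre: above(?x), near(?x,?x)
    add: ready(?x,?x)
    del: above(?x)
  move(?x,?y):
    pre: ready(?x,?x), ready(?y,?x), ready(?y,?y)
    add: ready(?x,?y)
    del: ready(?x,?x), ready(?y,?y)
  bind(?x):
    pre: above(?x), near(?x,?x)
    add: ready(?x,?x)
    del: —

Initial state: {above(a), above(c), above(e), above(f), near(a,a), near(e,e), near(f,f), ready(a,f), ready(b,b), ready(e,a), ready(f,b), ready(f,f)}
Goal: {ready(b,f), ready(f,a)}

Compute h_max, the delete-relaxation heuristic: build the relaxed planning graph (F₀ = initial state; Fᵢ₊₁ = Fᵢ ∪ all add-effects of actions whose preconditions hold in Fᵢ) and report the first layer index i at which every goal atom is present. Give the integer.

F0 = init (12 atoms)
F1 = F0 ∪ {ready(a,a), ready(b,f), ready(e,e)}  (15 atoms)
F2 = F1 ∪ {ready(a,e), ready(f,a)}  (17 atoms)
goal ⊆ F2  ⇒  h_max = 2

2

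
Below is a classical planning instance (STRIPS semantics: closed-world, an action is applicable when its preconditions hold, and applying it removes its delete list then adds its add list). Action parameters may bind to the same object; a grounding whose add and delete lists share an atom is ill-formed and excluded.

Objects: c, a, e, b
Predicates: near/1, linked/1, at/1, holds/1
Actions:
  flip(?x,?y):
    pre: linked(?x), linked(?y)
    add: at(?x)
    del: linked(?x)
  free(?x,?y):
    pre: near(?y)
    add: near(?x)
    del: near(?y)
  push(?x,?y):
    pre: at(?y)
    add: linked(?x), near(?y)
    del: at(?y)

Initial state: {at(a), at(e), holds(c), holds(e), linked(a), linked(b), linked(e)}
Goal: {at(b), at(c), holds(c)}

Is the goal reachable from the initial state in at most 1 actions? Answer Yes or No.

No

1. flip(b,a)  →  {at(a), at(b), at(e), holds(c), holds(e), linked(a), linked(e)}
2. push(c,a)  →  {at(b), at(e), holds(c), holds(e), linked(a), linked(c), linked(e), near(a)}
3. flip(c,c)  →  {at(b), at(c), at(e), holds(c), holds(e), linked(a), linked(e), near(a)}
optimal plan length = 3; 3 > 1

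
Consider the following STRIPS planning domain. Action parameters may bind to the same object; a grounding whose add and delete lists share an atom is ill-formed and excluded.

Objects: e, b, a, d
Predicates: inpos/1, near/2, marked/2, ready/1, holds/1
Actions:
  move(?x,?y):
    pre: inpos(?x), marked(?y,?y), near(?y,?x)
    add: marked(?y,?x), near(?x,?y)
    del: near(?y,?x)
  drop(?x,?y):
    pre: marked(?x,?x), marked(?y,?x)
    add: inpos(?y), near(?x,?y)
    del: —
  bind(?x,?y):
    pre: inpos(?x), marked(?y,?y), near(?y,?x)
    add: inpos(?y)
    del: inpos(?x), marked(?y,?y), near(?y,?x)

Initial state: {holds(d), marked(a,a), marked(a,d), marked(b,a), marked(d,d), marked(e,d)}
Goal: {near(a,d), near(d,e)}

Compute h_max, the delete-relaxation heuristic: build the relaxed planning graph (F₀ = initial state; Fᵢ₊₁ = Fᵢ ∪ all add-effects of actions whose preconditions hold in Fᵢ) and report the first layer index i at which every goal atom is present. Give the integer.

F0 = init (6 atoms)
F1 = F0 ∪ {inpos(a), inpos(b), inpos(d), inpos(e), near(a,a), near(a,b), near(d,a), near(d,d), near(d,e)}  (15 atoms)
F2 = F1 ∪ {marked(a,b), marked(d,a), marked(d,e), near(a,d), near(b,a), near(e,d)}  (21 atoms)
goal ⊆ F2  ⇒  h_max = 2

2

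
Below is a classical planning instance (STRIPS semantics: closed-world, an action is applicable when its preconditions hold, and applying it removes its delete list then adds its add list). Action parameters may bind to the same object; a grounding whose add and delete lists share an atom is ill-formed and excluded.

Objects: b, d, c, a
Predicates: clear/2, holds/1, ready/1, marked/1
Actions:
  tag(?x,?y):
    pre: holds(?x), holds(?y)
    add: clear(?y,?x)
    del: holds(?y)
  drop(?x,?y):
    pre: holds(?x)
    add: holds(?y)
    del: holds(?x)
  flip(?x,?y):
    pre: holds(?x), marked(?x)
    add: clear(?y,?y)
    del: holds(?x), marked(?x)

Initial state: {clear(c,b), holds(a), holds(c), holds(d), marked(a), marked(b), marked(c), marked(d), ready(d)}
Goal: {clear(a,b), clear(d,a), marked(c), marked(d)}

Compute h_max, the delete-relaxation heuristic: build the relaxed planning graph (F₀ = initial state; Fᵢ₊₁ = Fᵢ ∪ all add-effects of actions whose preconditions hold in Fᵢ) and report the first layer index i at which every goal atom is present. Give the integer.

2

F0 = init (9 atoms)
F1 = F0 ∪ {clear(a,a), clear(a,c), clear(a,d), clear(b,b), clear(c,a), clear(c,c), clear(c,d), clear(d,a), clear(d,c), clear(d,d), holds(b)}  (20 atoms)
F2 = F1 ∪ {clear(a,b), clear(b,a), clear(b,c), clear(b,d), clear(d,b)}  (25 atoms)
goal ⊆ F2  ⇒  h_max = 2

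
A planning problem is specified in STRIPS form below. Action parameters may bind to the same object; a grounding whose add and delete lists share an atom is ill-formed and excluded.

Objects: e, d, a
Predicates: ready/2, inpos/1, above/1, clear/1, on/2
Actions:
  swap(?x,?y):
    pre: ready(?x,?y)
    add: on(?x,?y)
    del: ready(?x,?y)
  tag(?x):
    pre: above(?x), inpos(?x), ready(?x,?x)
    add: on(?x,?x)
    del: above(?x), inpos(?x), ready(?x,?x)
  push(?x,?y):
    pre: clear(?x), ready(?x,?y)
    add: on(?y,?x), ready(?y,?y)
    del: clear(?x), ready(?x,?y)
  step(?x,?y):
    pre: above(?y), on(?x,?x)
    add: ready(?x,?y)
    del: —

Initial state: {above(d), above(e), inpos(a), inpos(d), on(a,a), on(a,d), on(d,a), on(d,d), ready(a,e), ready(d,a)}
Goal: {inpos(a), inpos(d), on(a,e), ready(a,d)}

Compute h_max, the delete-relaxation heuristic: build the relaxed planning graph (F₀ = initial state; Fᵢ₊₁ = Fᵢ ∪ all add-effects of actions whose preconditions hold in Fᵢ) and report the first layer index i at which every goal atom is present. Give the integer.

1

F0 = init (10 atoms)
F1 = F0 ∪ {on(a,e), ready(a,d), ready(d,d), ready(d,e)}  (14 atoms)
goal ⊆ F1  ⇒  h_max = 1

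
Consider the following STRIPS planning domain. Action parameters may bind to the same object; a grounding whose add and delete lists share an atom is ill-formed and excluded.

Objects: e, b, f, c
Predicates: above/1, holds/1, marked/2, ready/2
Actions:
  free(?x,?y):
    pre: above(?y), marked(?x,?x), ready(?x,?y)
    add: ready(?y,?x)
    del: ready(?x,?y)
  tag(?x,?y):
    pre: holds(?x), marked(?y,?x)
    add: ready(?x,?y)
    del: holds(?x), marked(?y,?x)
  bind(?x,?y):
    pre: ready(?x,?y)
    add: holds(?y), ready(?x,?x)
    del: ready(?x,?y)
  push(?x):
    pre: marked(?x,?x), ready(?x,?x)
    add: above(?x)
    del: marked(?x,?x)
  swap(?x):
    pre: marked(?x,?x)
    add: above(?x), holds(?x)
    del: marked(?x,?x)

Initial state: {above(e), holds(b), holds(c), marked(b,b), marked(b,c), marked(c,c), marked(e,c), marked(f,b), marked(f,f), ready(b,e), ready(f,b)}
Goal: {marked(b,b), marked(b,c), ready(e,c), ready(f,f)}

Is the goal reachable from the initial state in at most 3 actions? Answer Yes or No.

Yes

1. tag(c,e)  →  {above(e), holds(b), marked(b,b), marked(b,c), marked(c,c), marked(f,b), marked(f,f), ready(b,e), ready(c,e), ready(f,b)}
2. free(c,e)  →  {above(e), holds(b), marked(b,b), marked(b,c), marked(c,c), marked(f,b), marked(f,f), ready(b,e), ready(e,c), ready(f,b)}
3. bind(f,b)  →  {above(e), holds(b), marked(b,b), marked(b,c), marked(c,c), marked(f,b), marked(f,f), ready(b,e), ready(e,c), ready(f,f)}
optimal plan length = 3; 3 ≤ 3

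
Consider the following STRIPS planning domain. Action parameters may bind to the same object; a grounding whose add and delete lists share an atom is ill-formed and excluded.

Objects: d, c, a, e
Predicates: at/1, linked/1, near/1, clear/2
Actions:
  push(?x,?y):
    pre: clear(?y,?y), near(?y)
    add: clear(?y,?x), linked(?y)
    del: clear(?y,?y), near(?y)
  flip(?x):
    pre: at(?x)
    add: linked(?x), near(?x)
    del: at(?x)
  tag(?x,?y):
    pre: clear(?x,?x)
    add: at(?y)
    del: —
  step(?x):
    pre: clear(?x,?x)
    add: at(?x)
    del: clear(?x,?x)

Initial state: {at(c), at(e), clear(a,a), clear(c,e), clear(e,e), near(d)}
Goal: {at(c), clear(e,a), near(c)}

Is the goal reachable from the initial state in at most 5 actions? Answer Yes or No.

Yes

1. flip(c)  →  {at(e), clear(a,a), clear(c,e), clear(e,e), linked(c), near(c), near(d)}
2. flip(e)  →  {clear(a,a), clear(c,e), clear(e,e), linked(c), linked(e), near(c), near(d), near(e)}
3. push(a,e)  →  {clear(a,a), clear(c,e), clear(e,a), linked(c), linked(e), near(c), near(d)}
4. tag(a,c)  →  {at(c), clear(a,a), clear(c,e), clear(e,a), linked(c), linked(e), near(c), near(d)}
optimal plan length = 4; 4 ≤ 5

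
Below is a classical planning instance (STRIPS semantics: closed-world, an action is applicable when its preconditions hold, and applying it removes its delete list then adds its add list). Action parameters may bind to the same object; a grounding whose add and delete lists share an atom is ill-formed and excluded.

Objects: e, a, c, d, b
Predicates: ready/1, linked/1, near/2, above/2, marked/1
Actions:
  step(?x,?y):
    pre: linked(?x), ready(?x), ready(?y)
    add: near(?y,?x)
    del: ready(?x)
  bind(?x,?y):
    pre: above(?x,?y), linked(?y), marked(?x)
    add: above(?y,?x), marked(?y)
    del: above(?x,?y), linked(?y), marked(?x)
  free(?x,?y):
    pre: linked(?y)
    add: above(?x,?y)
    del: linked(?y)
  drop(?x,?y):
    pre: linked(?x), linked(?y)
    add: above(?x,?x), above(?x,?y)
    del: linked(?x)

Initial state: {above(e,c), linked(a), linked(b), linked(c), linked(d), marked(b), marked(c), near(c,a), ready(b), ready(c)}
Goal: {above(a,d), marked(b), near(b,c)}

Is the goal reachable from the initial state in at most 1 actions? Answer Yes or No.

No

1. step(c,b)  →  {above(e,c), linked(a), linked(b), linked(c), linked(d), marked(b), marked(c), near(b,c), near(c,a), ready(b)}
2. free(a,d)  →  {above(a,d), above(e,c), linked(a), linked(b), linked(c), marked(b), marked(c), near(b,c), near(c,a), ready(b)}
optimal plan length = 2; 2 > 1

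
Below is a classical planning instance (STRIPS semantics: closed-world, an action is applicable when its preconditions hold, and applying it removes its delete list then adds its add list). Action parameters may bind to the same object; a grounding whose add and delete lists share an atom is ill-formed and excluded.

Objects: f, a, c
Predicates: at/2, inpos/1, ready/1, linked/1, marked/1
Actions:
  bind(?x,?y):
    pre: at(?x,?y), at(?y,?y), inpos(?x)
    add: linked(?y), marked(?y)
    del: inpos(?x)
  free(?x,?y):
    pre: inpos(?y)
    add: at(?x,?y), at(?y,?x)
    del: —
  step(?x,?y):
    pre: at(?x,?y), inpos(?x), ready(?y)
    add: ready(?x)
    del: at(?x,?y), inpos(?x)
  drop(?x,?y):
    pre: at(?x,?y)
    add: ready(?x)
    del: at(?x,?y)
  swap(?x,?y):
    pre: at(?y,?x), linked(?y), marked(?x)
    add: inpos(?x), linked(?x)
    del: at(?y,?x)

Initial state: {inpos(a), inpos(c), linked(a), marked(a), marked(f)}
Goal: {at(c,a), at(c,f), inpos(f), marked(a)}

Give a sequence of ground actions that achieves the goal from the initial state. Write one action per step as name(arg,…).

free(f,a); free(f,c); free(a,c); swap(f,a)

1. free(f,a)  →  {at(a,f), at(f,a), inpos(a), inpos(c), linked(a), marked(a), marked(f)}
2. free(f,c)  →  {at(a,f), at(c,f), at(f,a), at(f,c), inpos(a), inpos(c), linked(a), marked(a), marked(f)}
3. free(a,c)  →  {at(a,c), at(a,f), at(c,a), at(c,f), at(f,a), at(f,c), inpos(a), inpos(c), linked(a), marked(a), marked(f)}
4. swap(f,a)  →  {at(a,c), at(c,a), at(c,f), at(f,a), at(f,c), inpos(a), inpos(c), inpos(f), linked(a), linked(f), marked(a), marked(f)}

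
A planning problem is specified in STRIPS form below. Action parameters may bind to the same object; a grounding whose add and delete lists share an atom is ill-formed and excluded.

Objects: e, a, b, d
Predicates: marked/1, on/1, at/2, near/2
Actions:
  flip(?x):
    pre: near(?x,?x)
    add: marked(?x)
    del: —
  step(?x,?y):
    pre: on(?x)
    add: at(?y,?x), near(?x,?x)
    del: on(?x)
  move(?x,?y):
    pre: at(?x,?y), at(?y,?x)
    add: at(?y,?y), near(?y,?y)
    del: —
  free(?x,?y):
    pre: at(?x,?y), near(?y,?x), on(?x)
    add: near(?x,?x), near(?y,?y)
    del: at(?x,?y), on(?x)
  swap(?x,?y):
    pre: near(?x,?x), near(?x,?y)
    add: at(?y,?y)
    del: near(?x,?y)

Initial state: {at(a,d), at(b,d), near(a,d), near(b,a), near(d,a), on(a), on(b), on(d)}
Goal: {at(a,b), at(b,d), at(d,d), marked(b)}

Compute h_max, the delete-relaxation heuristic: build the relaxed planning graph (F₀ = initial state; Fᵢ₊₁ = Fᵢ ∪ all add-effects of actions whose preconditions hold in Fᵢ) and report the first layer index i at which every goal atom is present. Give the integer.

F0 = init (8 atoms)
F1 = F0 ∪ {at(a,a), at(a,b), at(b,a), at(b,b), at(d,a), at(d,b), at(d,d), at(e,a), at(e,b), at(e,d), near(a,a), near(b,b), near(d,d)}  (21 atoms)
F2 = F1 ∪ {marked(a), marked(b), marked(d)}  (24 atoms)
goal ⊆ F2  ⇒  h_max = 2

2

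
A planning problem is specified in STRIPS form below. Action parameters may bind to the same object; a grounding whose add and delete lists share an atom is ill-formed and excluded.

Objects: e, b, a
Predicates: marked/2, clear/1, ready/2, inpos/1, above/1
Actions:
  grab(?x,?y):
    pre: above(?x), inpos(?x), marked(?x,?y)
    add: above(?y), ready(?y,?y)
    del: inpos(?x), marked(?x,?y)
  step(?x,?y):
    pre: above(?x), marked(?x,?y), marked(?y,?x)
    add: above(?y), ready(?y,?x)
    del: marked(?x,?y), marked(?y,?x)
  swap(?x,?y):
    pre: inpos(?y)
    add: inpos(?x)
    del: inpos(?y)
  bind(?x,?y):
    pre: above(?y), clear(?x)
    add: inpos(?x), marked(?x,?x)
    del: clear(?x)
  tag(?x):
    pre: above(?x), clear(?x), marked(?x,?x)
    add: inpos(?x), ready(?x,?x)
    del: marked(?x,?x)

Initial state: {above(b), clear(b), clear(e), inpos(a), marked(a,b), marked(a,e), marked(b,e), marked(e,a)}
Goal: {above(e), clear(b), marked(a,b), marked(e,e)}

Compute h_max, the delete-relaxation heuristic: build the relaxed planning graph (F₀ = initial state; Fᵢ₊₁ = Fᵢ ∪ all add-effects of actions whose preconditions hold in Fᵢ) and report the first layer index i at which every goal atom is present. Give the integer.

2

F0 = init (8 atoms)
F1 = F0 ∪ {inpos(b), inpos(e), marked(b,b), marked(e,e)}  (12 atoms)
F2 = F1 ∪ {above(e), ready(b,b), ready(e,e)}  (15 atoms)
goal ⊆ F2  ⇒  h_max = 2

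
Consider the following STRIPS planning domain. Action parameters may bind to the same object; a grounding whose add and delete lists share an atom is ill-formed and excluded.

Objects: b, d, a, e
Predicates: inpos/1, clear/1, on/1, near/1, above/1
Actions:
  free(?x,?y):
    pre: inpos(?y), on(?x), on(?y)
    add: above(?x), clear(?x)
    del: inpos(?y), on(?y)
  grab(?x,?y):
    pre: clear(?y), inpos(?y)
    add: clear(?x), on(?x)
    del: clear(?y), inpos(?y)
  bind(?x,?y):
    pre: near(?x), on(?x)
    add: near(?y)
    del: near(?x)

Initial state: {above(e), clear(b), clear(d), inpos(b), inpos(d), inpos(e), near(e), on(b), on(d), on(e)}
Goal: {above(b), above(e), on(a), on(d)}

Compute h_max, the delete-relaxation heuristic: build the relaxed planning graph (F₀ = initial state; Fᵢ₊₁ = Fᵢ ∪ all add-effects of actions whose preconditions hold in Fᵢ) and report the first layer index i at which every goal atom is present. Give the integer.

F0 = init (10 atoms)
F1 = F0 ∪ {above(b), above(d), clear(a), clear(e), near(a), near(b), near(d), on(a)}  (18 atoms)
goal ⊆ F1  ⇒  h_max = 1

1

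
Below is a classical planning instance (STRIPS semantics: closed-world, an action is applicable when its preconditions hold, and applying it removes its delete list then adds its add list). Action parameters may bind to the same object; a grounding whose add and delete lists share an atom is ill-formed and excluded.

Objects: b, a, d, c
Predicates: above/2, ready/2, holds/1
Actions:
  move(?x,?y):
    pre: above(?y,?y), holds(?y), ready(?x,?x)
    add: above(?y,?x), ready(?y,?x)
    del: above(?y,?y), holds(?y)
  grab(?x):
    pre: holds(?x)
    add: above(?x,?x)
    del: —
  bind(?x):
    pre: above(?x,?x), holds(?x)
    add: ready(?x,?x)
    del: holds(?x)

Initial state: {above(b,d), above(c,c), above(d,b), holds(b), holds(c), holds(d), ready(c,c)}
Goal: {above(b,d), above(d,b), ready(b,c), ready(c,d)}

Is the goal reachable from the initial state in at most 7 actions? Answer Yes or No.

Yes

1. grab(b)  →  {above(b,b), above(b,d), above(c,c), above(d,b), holds(b), holds(c), holds(d), ready(c,c)}
2. move(c,b)  →  {above(b,c), above(b,d), above(c,c), above(d,b), holds(c), holds(d), ready(b,c), ready(c,c)}
3. grab(d)  →  {above(b,c), above(b,d), above(c,c), above(d,b), above(d,d), holds(c), holds(d), ready(b,c), ready(c,c)}
4. bind(d)  →  {above(b,c), above(b,d), above(c,c), above(d,b), above(d,d), holds(c), ready(b,c), ready(c,c), ready(d,d)}
5. move(d,c)  →  {above(b,c), above(b,d), above(c,d), above(d,b), above(d,d), ready(b,c), ready(c,c), ready(c,d), ready(d,d)}
optimal plan length = 5; 5 ≤ 7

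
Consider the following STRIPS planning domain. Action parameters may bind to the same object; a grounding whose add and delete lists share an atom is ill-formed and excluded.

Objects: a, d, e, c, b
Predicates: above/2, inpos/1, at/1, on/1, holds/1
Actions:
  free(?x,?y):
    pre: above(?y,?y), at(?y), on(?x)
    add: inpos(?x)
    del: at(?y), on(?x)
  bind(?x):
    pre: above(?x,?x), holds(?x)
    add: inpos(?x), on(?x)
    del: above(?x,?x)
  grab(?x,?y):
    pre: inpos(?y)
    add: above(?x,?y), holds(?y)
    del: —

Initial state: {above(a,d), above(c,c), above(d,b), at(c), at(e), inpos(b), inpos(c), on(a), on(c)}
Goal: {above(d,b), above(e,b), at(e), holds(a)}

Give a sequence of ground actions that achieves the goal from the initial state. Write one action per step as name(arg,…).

free(a,c); grab(a,a); grab(e,b)

1. free(a,c)  →  {above(a,d), above(c,c), above(d,b), at(e), inpos(a), inpos(b), inpos(c), on(c)}
2. grab(a,a)  →  {above(a,a), above(a,d), above(c,c), above(d,b), at(e), holds(a), inpos(a), inpos(b), inpos(c), on(c)}
3. grab(e,b)  →  {above(a,a), above(a,d), above(c,c), above(d,b), above(e,b), at(e), holds(a), holds(b), inpos(a), inpos(b), inpos(c), on(c)}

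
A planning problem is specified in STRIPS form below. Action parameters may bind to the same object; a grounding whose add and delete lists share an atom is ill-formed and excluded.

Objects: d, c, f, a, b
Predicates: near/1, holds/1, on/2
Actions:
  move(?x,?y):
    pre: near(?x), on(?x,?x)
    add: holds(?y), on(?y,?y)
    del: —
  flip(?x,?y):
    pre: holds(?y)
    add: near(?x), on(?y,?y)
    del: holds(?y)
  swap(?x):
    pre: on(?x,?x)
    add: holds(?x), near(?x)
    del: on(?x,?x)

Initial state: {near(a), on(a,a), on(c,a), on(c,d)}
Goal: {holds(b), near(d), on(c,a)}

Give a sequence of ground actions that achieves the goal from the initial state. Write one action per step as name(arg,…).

1. move(a,d)  →  {holds(d), near(a), on(a,a), on(c,a), on(c,d), on(d,d)}
2. move(a,b)  →  {holds(b), holds(d), near(a), on(a,a), on(b,b), on(c,a), on(c,d), on(d,d)}
3. flip(d,d)  →  {holds(b), near(a), near(d), on(a,a), on(b,b), on(c,a), on(c,d), on(d,d)}

move(a,d); move(a,b); flip(d,d)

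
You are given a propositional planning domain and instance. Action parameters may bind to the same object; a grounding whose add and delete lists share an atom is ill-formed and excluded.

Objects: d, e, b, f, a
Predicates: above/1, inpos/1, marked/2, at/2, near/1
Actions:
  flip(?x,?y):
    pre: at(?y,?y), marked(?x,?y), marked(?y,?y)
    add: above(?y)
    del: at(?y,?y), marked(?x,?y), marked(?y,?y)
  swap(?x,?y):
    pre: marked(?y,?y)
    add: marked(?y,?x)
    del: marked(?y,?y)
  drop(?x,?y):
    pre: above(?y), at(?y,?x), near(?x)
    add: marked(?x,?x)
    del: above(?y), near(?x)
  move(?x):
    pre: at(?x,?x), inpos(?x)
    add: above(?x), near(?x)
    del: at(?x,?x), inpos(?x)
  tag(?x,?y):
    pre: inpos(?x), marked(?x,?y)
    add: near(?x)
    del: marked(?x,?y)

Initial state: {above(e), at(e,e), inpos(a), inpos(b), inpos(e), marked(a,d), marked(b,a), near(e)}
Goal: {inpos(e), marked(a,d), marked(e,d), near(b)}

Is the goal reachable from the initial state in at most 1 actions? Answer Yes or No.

No

1. drop(e,e)  →  {at(e,e), inpos(a), inpos(b), inpos(e), marked(a,d), marked(b,a), marked(e,e)}
2. swap(d,e)  →  {at(e,e), inpos(a), inpos(b), inpos(e), marked(a,d), marked(b,a), marked(e,d)}
3. tag(b,a)  →  {at(e,e), inpos(a), inpos(b), inpos(e), marked(a,d), marked(e,d), near(b)}
optimal plan length = 3; 3 > 1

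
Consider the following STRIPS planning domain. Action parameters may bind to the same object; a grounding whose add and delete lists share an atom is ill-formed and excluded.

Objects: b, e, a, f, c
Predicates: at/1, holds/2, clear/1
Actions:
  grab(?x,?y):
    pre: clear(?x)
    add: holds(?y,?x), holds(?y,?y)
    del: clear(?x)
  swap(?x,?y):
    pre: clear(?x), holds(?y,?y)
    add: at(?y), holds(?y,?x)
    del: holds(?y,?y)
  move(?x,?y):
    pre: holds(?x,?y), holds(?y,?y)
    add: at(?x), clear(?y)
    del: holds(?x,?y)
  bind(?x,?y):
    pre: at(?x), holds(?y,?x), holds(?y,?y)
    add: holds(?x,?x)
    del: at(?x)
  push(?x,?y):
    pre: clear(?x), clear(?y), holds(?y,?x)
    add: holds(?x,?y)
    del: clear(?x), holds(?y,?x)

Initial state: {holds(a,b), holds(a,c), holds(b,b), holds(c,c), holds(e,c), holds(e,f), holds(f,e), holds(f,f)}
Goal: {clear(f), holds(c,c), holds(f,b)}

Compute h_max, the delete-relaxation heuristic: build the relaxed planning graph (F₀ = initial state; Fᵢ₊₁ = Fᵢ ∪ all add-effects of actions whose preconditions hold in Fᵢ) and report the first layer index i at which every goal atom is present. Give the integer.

2

F0 = init (8 atoms)
F1 = F0 ∪ {at(a), at(b), at(c), at(e), at(f), clear(b), clear(c), clear(f)}  (16 atoms)
F2 = F1 ∪ {holds(a,a), holds(a,f), holds(b,c), holds(b,f), holds(c,b), holds(c,f), holds(e,b), holds(e,e), holds(f,b), holds(f,c)}  (26 atoms)
goal ⊆ F2  ⇒  h_max = 2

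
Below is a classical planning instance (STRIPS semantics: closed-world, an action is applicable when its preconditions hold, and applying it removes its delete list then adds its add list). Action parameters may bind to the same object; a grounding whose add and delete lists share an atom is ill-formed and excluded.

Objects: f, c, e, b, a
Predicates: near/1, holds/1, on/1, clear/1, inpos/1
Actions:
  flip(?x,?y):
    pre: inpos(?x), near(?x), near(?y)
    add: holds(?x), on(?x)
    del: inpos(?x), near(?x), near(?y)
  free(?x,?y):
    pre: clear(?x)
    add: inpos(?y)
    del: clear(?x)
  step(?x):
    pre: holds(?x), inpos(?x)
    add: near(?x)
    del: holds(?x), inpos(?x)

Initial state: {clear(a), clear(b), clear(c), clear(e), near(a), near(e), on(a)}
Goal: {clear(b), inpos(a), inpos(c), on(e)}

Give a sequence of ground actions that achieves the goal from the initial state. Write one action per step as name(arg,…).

free(c,c); free(e,e); flip(e,e); free(a,a)

1. free(c,c)  →  {clear(a), clear(b), clear(e), inpos(c), near(a), near(e), on(a)}
2. free(e,e)  →  {clear(a), clear(b), inpos(c), inpos(e), near(a), near(e), on(a)}
3. flip(e,e)  →  {clear(a), clear(b), holds(e), inpos(c), near(a), on(a), on(e)}
4. free(a,a)  →  {clear(b), holds(e), inpos(a), inpos(c), near(a), on(a), on(e)}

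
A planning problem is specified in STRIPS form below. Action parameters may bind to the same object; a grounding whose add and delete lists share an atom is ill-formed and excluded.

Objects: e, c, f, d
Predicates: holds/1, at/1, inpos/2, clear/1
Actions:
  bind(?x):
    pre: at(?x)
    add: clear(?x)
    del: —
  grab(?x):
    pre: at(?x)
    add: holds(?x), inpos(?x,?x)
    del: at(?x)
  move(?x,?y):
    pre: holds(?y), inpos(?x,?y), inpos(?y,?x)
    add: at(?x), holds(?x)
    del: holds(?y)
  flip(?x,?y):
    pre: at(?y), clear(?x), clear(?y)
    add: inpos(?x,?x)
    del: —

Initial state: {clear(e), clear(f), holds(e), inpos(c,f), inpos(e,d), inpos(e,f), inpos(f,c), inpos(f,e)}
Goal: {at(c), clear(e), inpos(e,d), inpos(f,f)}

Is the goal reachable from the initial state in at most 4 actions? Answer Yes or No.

1. move(f,e)  →  {at(f), clear(e), clear(f), holds(f), inpos(c,f), inpos(e,d), inpos(e,f), inpos(f,c), inpos(f,e)}
2. grab(f)  →  {clear(e), clear(f), holds(f), inpos(c,f), inpos(e,d), inpos(e,f), inpos(f,c), inpos(f,e), inpos(f,f)}
3. move(c,f)  →  {at(c), clear(e), clear(f), holds(c), inpos(c,f), inpos(e,d), inpos(e,f), inpos(f,c), inpos(f,e), inpos(f,f)}
optimal plan length = 3; 3 ≤ 4

Yes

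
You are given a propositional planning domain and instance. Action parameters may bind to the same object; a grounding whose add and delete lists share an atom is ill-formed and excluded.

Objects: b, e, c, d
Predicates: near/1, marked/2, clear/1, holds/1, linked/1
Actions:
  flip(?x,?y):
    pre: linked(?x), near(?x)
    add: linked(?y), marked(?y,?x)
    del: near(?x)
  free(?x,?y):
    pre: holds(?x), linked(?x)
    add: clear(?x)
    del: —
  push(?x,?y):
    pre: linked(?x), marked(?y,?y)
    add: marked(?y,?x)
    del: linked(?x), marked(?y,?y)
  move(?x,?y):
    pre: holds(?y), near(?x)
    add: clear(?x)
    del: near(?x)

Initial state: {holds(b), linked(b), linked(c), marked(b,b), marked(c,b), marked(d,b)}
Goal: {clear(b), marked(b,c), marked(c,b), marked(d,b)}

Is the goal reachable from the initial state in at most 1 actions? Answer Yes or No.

1. free(b,b)  →  {clear(b), holds(b), linked(b), linked(c), marked(b,b), marked(c,b), marked(d,b)}
2. push(c,b)  →  {clear(b), holds(b), linked(b), marked(b,c), marked(c,b), marked(d,b)}
optimal plan length = 2; 2 > 1

No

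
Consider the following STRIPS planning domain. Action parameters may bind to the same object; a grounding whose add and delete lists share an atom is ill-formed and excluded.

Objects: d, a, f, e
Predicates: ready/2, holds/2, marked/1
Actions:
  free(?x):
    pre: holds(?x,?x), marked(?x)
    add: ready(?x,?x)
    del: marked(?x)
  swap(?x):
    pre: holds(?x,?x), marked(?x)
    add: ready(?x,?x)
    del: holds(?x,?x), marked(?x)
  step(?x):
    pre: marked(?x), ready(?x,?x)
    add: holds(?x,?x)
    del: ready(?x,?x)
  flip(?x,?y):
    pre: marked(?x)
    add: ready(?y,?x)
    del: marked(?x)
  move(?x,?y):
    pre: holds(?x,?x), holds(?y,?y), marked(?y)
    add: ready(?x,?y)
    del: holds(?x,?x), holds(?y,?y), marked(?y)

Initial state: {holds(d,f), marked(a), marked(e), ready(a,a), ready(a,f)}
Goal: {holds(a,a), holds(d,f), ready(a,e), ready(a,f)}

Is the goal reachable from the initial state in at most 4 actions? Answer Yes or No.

1. step(a)  →  {holds(a,a), holds(d,f), marked(a), marked(e), ready(a,f)}
2. flip(e,a)  →  {holds(a,a), holds(d,f), marked(a), ready(a,e), ready(a,f)}
optimal plan length = 2; 2 ≤ 4

Yes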